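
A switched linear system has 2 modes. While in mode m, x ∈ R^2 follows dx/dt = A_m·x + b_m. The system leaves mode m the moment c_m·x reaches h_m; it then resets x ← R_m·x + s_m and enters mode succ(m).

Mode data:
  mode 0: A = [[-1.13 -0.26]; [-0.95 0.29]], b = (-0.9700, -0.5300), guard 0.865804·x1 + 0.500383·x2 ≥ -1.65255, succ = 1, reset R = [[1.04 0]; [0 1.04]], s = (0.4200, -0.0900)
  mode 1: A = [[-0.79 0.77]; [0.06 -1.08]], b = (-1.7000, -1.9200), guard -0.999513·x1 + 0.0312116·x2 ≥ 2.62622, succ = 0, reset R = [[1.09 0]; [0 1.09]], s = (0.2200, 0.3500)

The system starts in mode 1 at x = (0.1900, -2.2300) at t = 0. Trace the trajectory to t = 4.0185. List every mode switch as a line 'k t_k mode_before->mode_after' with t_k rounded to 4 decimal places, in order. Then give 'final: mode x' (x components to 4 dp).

1 1.3941 1->0
2 2.2965 0->1
3 3.6025 1->0
final: 0 -1.9070 -0.9769

Mode 1: guard c·x = 2.6262 hit at Δt = 1.3941 (t = 1.3941), x⁻ = (-2.6887, -1.9585) → reset → x⁺ = (-2.7106, -1.7848), jump to mode 0
Mode 0: guard c·x = -1.6525 hit at Δt = 0.9024 (t = 2.2965), x⁻ = (-1.3445, -0.9763) → reset → x⁺ = (-0.9782, -1.1053), jump to mode 1
Mode 1: guard c·x = 2.6262 hit at Δt = 1.3060 (t = 3.6025), x⁻ = (-2.6807, -1.7026) → reset → x⁺ = (-2.7019, -1.5058), jump to mode 0
Mode 0: flow for 0.4160 to horizon, guard not reached → x = (-1.9070, -0.9769)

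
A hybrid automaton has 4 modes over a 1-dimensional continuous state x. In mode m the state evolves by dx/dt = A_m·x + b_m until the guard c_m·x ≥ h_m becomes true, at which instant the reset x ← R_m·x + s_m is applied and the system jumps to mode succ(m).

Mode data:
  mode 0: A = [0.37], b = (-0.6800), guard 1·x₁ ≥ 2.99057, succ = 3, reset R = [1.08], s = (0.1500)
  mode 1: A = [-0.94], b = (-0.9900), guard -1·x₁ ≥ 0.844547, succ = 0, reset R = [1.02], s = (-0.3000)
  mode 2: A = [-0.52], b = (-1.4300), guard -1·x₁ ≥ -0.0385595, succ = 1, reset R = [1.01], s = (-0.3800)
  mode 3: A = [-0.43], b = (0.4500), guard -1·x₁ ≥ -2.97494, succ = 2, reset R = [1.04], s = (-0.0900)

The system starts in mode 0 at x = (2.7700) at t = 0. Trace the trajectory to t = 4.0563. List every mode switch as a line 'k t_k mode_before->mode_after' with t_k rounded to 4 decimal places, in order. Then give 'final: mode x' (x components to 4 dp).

1 0.5740 0->3
2 1.0172 3->2
3 2.4102 2->1
4 3.7162 1->0
final: 0 -1.5636

Mode 0: guard c·x = 2.9906 hit at Δt = 0.5740 (t = 0.5740), x⁻ = (2.9906) → reset → x⁺ = (3.3798), jump to mode 3
Mode 3: guard c·x = -2.9749 hit at Δt = 0.4432 (t = 1.0172), x⁻ = (2.9749) → reset → x⁺ = (3.0039), jump to mode 2
Mode 2: guard c·x = -0.0386 hit at Δt = 1.3930 (t = 2.4102), x⁻ = (0.0386) → reset → x⁺ = (-0.3411), jump to mode 1
Mode 1: guard c·x = 0.8445 hit at Δt = 1.3060 (t = 3.7162), x⁻ = (-0.8445) → reset → x⁺ = (-1.1614), jump to mode 0
Mode 0: flow for 0.3401 to horizon, guard not reached → x = (-1.5636)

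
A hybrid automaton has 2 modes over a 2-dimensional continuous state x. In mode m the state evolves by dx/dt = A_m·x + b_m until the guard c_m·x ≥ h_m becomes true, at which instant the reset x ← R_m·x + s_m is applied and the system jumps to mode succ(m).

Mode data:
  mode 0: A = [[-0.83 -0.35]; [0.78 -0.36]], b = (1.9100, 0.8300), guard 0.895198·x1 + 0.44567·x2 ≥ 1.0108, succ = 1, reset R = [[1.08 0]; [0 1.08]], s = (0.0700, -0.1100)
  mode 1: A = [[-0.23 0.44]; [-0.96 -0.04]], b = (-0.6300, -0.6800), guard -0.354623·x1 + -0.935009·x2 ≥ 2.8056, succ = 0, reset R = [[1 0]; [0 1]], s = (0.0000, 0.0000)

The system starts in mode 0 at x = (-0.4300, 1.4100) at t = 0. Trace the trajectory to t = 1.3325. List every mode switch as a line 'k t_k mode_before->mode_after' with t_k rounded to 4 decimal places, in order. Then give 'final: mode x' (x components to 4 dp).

1 0.5525 0->1
final: 1 0.2782 0.7355

Mode 0: guard c·x = 1.0108 hit at Δt = 0.5525 (t = 0.5525), x⁻ = (0.3461, 1.5728) → reset → x⁺ = (0.4438, 1.5886), jump to mode 1
Mode 1: flow for 0.7800 to horizon, guard not reached → x = (0.2782, 0.7355)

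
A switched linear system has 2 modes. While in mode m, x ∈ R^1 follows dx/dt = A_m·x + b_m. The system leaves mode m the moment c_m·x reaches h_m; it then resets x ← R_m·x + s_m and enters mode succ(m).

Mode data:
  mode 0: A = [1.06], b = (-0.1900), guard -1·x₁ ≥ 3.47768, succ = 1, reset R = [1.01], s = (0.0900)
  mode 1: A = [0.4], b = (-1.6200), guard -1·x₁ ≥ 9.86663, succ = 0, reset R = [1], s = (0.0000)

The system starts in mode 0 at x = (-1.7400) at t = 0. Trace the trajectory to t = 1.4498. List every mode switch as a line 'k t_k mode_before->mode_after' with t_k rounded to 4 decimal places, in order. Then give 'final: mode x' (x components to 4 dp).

Mode 0: guard c·x = 3.4777 hit at Δt = 0.6082 (t = 0.6082), x⁻ = (-3.4777) → reset → x⁺ = (-3.4225), jump to mode 1
Mode 1: flow for 0.8416 to horizon, guard not reached → x = (-6.4132)

1 0.6082 0->1
final: 1 -6.4132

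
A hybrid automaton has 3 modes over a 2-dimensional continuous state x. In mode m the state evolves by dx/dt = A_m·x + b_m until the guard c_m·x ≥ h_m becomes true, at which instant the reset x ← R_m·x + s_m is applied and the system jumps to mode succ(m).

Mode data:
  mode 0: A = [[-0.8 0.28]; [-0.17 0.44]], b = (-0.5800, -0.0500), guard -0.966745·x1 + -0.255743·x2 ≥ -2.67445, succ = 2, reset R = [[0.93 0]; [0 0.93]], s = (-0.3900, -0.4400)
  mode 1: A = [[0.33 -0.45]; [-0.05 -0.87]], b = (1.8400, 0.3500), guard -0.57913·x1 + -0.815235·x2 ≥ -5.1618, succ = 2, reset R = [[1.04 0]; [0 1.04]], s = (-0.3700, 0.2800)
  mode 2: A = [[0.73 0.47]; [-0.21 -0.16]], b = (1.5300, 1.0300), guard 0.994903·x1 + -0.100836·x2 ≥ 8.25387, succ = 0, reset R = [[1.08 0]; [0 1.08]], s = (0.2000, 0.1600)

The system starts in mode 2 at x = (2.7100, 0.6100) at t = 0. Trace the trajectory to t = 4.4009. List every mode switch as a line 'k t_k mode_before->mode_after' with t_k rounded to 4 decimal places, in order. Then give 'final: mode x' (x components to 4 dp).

1 1.0033 2->0
2 2.2430 0->2
3 3.4999 2->0
final: 0 3.7425 -2.3354

Mode 2: guard c·x = 8.2539 hit at Δt = 1.0033 (t = 1.0033), x⁻ = (8.3417, 0.4493) → reset → x⁺ = (9.2090, 0.6453), jump to mode 0
Mode 0: guard c·x = -2.6745 hit at Δt = 1.2397 (t = 2.2430), x⁻ = (2.9294, -0.6159) → reset → x⁺ = (2.3343, -1.0128), jump to mode 2
Mode 2: guard c·x = 8.2539 hit at Δt = 1.2569 (t = 3.4999), x⁻ = (8.2119, -0.8312) → reset → x⁺ = (9.0689, -0.7376), jump to mode 0
Mode 0: flow for 0.9010 to horizon, guard not reached → x = (3.7425, -2.3354)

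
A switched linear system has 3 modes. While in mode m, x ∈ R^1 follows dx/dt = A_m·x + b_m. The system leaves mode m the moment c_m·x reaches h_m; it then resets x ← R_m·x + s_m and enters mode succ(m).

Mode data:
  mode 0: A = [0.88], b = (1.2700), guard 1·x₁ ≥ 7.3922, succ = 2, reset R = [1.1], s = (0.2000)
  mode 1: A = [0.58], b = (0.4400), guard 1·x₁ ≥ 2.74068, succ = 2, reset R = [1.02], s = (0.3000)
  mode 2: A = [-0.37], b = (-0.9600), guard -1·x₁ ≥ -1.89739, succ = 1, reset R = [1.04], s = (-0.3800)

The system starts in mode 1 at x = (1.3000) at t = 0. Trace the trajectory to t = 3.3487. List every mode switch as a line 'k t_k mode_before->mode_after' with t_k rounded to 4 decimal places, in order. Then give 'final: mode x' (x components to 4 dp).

1 0.9147 1->2
2 1.5537 2->1
3 2.2388 1->2
4 2.8778 2->1
final: 1 2.3320

Mode 1: guard c·x = 2.7407 hit at Δt = 0.9147 (t = 0.9147), x⁻ = (2.7407) → reset → x⁺ = (3.0955), jump to mode 2
Mode 2: guard c·x = -1.8974 hit at Δt = 0.6390 (t = 1.5537), x⁻ = (1.8974) → reset → x⁺ = (1.5933), jump to mode 1
Mode 1: guard c·x = 2.7407 hit at Δt = 0.6851 (t = 2.2388), x⁻ = (2.7407) → reset → x⁺ = (3.0955), jump to mode 2
Mode 2: guard c·x = -1.8974 hit at Δt = 0.6390 (t = 2.8778), x⁻ = (1.8974) → reset → x⁺ = (1.5933), jump to mode 1
Mode 1: flow for 0.4709 to horizon, guard not reached → x = (2.3320)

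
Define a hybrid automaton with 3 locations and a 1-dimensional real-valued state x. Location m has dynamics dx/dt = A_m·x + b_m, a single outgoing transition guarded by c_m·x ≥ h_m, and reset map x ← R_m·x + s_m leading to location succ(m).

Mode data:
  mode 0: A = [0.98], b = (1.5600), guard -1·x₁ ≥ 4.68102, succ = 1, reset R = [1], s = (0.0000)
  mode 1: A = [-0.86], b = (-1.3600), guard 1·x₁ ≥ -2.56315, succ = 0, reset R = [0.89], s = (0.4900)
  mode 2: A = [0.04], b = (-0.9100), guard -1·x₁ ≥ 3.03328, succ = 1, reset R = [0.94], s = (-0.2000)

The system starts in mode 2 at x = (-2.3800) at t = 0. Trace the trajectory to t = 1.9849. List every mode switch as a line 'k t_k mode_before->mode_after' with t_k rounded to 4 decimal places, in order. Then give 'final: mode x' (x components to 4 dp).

Mode 2: guard c·x = 3.0333 hit at Δt = 0.6416 (t = 0.6416), x⁻ = (-3.0333) → reset → x⁺ = (-3.0513), jump to mode 1
Mode 1: guard c·x = -2.5631 hit at Δt = 0.4693 (t = 1.1109), x⁻ = (-2.5632) → reset → x⁺ = (-1.7912), jump to mode 0
Mode 0: flow for 0.8740 to horizon, guard not reached → x = (-2.0613)

1 0.6416 2->1
2 1.1109 1->0
final: 0 -2.0613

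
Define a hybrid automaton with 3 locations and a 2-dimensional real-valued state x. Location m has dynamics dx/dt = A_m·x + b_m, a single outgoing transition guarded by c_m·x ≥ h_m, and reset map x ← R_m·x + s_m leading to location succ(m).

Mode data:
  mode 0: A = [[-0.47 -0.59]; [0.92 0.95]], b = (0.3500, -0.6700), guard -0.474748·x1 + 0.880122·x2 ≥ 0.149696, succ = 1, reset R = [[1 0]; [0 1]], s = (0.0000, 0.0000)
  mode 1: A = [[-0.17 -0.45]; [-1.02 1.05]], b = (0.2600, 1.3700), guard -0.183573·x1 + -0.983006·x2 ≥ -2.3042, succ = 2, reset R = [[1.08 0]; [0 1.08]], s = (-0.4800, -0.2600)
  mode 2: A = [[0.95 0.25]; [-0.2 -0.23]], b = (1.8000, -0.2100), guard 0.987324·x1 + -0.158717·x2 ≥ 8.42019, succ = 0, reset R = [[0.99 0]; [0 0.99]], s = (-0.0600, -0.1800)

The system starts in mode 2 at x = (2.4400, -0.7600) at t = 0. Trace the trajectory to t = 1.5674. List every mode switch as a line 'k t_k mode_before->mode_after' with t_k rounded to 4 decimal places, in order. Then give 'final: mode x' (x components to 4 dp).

1 0.9374 2->0
final: 0 6.2078 1.9547

Mode 2: guard c·x = 8.4202 hit at Δt = 0.9374 (t = 0.9374), x⁻ = (8.2646, -1.6406) → reset → x⁺ = (8.1219, -1.8042), jump to mode 0
Mode 0: flow for 0.6300 to horizon, guard not reached → x = (6.2078, 1.9547)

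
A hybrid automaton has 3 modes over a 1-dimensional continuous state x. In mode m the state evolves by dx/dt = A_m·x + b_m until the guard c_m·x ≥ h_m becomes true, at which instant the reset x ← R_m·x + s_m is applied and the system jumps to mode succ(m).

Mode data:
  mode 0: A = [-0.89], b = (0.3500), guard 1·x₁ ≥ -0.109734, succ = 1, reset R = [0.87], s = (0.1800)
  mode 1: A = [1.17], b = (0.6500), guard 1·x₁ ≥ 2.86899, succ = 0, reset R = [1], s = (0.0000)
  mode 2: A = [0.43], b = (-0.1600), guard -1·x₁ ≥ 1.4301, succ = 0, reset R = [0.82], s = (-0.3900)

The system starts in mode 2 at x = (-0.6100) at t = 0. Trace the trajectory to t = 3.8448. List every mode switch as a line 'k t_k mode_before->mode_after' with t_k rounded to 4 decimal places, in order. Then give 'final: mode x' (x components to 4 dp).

Mode 2: guard c·x = 1.4301 hit at Δt = 1.4118 (t = 1.4118), x⁻ = (-1.4301) → reset → x⁺ = (-1.5627), jump to mode 0
Mode 0: guard c·x = -0.1097 hit at Δt = 1.5259 (t = 2.9377), x⁻ = (-0.1097) → reset → x⁺ = (0.0845), jump to mode 1
Mode 1: flow for 0.9071 to horizon, guard not reached → x = (1.2944)

1 1.4118 2->0
2 2.9377 0->1
final: 1 1.2944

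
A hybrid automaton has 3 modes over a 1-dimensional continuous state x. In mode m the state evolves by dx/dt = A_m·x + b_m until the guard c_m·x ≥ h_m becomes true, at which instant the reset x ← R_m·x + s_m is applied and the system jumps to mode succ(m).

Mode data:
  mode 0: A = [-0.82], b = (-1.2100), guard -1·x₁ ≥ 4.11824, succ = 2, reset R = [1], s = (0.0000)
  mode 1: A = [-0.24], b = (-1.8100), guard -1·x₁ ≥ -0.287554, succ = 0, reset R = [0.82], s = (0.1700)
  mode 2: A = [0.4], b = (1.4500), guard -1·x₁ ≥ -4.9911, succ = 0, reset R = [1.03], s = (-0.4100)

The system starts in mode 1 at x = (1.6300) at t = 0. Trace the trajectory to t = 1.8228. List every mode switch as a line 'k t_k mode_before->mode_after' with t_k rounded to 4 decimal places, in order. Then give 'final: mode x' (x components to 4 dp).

Mode 1: guard c·x = -0.2876 hit at Δt = 0.6594 (t = 0.6594), x⁻ = (0.2876) → reset → x⁺ = (0.4058), jump to mode 0
Mode 0: flow for 1.1634 to horizon, guard not reached → x = (-0.7509)

1 0.6594 1->0
final: 0 -0.7509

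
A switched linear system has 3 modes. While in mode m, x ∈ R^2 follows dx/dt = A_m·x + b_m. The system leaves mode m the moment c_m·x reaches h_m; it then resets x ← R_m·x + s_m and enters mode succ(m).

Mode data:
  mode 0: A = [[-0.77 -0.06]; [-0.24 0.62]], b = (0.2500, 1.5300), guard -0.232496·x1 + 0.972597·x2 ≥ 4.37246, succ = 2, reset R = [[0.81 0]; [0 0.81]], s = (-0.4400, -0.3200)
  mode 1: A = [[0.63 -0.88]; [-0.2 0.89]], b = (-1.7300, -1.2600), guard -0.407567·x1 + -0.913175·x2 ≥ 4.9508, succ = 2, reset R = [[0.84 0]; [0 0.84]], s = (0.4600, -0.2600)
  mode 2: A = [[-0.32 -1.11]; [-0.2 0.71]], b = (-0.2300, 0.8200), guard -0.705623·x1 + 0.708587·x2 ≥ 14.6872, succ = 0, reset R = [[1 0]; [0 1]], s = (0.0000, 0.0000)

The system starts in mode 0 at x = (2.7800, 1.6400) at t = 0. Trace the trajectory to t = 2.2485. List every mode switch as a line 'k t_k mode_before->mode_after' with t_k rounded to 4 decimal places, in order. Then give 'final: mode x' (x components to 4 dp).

1 1.0757 0->2
final: 2 -7.0256 10.5070

Mode 0: guard c·x = 4.3725 hit at Δt = 1.0757 (t = 1.0757), x⁻ = (1.2555, 4.7958) → reset → x⁺ = (0.5770, 3.5646), jump to mode 2
Mode 2: flow for 1.1728 to horizon, guard not reached → x = (-7.0256, 10.5070)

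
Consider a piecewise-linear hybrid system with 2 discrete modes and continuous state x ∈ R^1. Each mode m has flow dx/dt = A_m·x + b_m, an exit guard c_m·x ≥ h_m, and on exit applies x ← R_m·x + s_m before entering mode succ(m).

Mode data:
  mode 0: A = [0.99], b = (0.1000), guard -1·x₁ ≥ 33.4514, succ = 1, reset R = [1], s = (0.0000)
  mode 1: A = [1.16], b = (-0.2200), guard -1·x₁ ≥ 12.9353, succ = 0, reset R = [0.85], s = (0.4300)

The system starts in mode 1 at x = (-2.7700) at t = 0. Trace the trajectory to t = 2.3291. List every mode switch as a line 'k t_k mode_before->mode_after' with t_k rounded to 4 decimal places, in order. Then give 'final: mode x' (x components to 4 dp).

1 1.2840 1->0
final: 0 -29.5479

Mode 1: guard c·x = 12.9353 hit at Δt = 1.2840 (t = 1.2840), x⁻ = (-12.9353) → reset → x⁺ = (-10.5650), jump to mode 0
Mode 0: flow for 1.0451 to horizon, guard not reached → x = (-29.5479)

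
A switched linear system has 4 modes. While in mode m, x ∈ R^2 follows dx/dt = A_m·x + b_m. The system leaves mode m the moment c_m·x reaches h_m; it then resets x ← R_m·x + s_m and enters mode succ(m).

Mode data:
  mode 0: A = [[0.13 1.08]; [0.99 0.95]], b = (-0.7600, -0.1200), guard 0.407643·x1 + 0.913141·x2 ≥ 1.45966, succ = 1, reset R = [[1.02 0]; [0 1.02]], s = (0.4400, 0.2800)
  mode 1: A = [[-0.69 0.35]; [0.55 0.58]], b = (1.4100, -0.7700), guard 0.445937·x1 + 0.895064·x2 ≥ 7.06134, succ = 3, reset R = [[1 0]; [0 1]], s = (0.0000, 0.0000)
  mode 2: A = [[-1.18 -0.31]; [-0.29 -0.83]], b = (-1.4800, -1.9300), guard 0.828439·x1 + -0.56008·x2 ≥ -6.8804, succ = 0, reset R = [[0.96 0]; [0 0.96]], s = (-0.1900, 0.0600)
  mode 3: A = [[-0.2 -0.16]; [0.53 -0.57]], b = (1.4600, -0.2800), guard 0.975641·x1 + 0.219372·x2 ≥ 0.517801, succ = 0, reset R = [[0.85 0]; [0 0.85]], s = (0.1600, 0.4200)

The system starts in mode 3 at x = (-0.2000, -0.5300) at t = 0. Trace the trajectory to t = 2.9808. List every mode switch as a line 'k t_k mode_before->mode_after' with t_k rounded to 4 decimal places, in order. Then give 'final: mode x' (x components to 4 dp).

Mode 3: guard c·x = 0.5178 hit at Δt = 0.5568 (t = 0.5568), x⁻ = (0.6335, -0.4570) → reset → x⁺ = (0.6985, 0.0316), jump to mode 0
Mode 0: guard c·x = 1.4597 hit at Δt = 1.4921 (t = 2.0489), x⁻ = (0.5656, 1.3460) → reset → x⁺ = (1.0169, 1.6529), jump to mode 1
Mode 1: flow for 0.9319 to horizon, guard not reached → x = (2.0448, 2.9098)

1 0.5568 3->0
2 2.0489 0->1
final: 1 2.0448 2.9098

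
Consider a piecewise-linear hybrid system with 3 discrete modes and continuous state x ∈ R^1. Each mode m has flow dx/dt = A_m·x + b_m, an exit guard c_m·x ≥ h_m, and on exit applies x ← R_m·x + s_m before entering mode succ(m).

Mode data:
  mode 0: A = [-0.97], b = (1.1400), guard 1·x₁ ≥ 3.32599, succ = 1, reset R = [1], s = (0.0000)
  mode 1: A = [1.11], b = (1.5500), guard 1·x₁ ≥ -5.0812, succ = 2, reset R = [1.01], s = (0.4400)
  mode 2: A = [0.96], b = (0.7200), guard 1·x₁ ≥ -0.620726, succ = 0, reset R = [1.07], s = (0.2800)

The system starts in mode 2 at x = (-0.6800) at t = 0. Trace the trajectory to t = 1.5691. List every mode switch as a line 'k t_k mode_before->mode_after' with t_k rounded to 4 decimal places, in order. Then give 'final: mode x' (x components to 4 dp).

1 0.6390 2->0
final: 0 0.5426

Mode 2: guard c·x = -0.6207 hit at Δt = 0.6390 (t = 0.6390), x⁻ = (-0.6207) → reset → x⁺ = (-0.3842), jump to mode 0
Mode 0: flow for 0.9301 to horizon, guard not reached → x = (0.5426)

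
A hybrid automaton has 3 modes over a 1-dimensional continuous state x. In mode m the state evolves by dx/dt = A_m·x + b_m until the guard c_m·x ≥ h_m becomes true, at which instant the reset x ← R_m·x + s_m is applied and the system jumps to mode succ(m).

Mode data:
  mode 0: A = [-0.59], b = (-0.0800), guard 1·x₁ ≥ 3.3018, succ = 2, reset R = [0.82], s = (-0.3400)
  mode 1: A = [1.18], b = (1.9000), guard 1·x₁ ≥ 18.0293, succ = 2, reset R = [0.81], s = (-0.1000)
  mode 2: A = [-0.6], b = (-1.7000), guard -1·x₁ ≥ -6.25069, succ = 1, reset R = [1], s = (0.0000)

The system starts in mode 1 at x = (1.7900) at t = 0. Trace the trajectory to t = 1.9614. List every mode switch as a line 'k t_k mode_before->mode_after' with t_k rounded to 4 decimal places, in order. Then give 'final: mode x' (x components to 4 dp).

1 1.4862 1->2
final: 2 10.2028

Mode 1: guard c·x = 18.0293 hit at Δt = 1.4862 (t = 1.4862), x⁻ = (18.0293) → reset → x⁺ = (14.5037), jump to mode 2
Mode 2: flow for 0.4752 to horizon, guard not reached → x = (10.2028)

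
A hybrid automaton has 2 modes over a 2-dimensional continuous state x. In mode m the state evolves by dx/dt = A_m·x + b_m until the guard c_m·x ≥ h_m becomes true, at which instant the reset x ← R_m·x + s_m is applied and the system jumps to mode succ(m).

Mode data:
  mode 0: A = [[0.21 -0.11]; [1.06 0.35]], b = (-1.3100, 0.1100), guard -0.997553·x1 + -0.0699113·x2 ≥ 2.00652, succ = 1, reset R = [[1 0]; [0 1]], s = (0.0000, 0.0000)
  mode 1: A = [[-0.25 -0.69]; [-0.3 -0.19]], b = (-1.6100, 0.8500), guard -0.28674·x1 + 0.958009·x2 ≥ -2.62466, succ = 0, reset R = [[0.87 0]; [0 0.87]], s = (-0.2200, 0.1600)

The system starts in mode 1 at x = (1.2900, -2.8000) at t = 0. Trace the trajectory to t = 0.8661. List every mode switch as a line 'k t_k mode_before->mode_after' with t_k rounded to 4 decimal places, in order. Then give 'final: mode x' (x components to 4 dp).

Mode 1: guard c·x = -2.6247 hit at Δt = 0.4448 (t = 0.4448), x⁻ = (1.2259, -2.3728) → reset → x⁺ = (0.8466, -1.9043), jump to mode 0
Mode 0: flow for 0.4213 to horizon, guard not reached → x = (0.4379, -1.8439)

1 0.4448 1->0
final: 0 0.4379 -1.8439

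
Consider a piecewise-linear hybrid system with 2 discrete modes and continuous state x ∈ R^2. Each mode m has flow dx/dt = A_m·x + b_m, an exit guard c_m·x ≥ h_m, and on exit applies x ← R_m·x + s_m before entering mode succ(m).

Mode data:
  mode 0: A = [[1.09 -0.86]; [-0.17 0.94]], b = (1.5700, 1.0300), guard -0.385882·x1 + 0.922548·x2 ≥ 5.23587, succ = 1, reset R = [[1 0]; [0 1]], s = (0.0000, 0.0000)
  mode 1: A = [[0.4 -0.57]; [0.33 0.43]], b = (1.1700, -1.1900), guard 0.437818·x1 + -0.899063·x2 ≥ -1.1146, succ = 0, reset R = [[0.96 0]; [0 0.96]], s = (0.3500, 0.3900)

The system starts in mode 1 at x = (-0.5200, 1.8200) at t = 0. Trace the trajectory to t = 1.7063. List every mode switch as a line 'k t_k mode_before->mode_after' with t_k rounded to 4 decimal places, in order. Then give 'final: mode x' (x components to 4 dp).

Mode 1: guard c·x = -1.1146 hit at Δt = 1.0549 (t = 1.0549), x⁻ = (-0.3725, 1.0583) → reset → x⁺ = (-0.0076, 1.4060), jump to mode 0
Mode 0: flow for 0.6514 to horizon, guard not reached → x = (-0.3481, 3.5263)

1 1.0549 1->0
final: 0 -0.3481 3.5263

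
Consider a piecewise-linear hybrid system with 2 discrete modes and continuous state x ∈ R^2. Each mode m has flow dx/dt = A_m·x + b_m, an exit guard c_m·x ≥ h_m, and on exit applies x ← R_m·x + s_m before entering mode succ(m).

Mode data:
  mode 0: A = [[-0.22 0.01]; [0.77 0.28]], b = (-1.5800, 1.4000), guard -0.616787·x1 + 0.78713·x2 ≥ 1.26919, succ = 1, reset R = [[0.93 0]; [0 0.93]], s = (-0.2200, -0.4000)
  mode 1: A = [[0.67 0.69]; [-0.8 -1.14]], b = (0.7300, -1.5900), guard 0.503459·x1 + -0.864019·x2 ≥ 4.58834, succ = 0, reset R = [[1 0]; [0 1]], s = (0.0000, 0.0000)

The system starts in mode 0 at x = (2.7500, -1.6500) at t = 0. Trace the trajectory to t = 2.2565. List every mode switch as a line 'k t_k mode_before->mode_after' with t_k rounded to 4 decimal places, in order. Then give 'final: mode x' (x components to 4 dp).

Mode 0: guard c·x = 1.2692 hit at Δt = 1.3501 (t = 1.3501), x⁻ = (0.2008, 1.7698) → reset → x⁺ = (-0.0333, 1.2459), jump to mode 1
Mode 1: flow for 0.9064 to horizon, guard not reached → x = (1.0585, -0.7498)

1 1.3501 0->1
final: 1 1.0585 -0.7498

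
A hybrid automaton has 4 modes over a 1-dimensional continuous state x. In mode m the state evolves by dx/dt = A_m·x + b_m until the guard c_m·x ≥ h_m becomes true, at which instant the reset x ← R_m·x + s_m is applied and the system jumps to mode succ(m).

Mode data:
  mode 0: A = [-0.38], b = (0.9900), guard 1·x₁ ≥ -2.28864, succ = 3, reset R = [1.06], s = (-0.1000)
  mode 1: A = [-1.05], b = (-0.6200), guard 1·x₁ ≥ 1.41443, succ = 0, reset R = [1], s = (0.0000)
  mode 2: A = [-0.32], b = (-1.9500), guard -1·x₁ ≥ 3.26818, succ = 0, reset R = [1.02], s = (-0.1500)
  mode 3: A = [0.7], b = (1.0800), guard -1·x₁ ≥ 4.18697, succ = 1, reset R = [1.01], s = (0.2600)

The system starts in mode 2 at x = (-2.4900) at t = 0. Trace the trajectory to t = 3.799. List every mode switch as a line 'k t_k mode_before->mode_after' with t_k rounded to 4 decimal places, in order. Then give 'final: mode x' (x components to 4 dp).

Mode 2: guard c·x = 3.2682 hit at Δt = 0.7602 (t = 0.7602), x⁻ = (-3.2682) → reset → x⁺ = (-3.4835), jump to mode 0
Mode 0: guard c·x = -2.2886 hit at Δt = 0.5749 (t = 1.3351), x⁻ = (-2.2886) → reset → x⁺ = (-2.5260), jump to mode 3
Mode 3: guard c·x = 4.1870 hit at Δt = 1.4134 (t = 2.7485), x⁻ = (-4.1870) → reset → x⁺ = (-3.9688), jump to mode 1
Mode 1: flow for 1.0505 to horizon, guard not reached → x = (-1.7116)

1 0.7602 2->0
2 1.3351 0->3
3 2.7485 3->1
final: 1 -1.7116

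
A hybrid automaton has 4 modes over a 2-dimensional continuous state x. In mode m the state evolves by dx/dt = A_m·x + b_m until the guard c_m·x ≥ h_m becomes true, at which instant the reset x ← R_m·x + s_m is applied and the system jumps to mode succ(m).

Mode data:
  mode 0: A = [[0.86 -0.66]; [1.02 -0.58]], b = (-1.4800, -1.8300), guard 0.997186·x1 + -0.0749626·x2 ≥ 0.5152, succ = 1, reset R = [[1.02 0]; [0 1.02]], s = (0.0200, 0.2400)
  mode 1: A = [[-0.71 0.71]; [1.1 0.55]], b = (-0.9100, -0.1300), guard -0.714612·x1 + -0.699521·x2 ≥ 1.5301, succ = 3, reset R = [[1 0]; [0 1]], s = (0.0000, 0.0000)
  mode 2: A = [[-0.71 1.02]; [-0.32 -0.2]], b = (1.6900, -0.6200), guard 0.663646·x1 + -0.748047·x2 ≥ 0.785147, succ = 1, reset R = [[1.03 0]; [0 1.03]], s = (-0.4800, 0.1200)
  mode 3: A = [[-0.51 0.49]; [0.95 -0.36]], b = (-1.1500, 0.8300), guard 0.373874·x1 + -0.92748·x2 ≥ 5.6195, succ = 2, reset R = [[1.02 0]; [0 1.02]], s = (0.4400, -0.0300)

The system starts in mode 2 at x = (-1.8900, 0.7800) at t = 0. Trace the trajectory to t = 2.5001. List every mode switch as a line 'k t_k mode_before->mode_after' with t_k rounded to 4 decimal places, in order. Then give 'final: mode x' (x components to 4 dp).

1 1.3500 2->1
final: 1 -0.4328 -0.1108

Mode 2: guard c·x = 0.7851 hit at Δt = 1.3500 (t = 1.3500), x⁻ = (1.0374, -0.1293) → reset → x⁺ = (0.5885, -0.0132), jump to mode 1
Mode 1: flow for 1.1501 to horizon, guard not reached → x = (-0.4328, -0.1108)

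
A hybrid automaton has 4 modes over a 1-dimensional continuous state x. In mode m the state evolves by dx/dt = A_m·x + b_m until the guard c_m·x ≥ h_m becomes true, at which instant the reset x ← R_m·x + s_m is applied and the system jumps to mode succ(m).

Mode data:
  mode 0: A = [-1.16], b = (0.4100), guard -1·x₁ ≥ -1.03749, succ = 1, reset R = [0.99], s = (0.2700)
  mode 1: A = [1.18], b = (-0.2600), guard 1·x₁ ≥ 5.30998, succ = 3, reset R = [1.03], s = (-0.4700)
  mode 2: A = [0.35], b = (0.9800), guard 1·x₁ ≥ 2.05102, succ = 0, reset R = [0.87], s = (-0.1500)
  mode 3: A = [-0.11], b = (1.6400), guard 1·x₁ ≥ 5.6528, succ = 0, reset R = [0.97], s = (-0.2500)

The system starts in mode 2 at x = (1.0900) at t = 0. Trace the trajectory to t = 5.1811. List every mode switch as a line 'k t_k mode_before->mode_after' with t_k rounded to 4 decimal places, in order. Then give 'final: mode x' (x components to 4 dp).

Mode 2: guard c·x = 2.0510 hit at Δt = 0.6308 (t = 0.6308), x⁻ = (2.0510) → reset → x⁺ = (1.6344), jump to mode 0
Mode 0: guard c·x = -1.0375 hit at Δt = 0.5408 (t = 1.1716), x⁻ = (1.0375) → reset → x⁺ = (1.2971), jump to mode 1
Mode 1: guard c·x = 5.3100 hit at Δt = 1.3163 (t = 2.4879), x⁻ = (5.3100) → reset → x⁺ = (4.9993), jump to mode 3
Mode 3: guard c·x = 5.6528 hit at Δt = 0.6202 (t = 3.1081), x⁻ = (5.6528) → reset → x⁺ = (5.2332), jump to mode 0
Mode 0: guard c·x = -1.0375 hit at Δt = 1.6938 (t = 4.8019), x⁻ = (1.0375) → reset → x⁺ = (1.2971), jump to mode 1
Mode 1: flow for 0.3792 to horizon, guard not reached → x = (1.9047)

1 0.6308 2->0
2 1.1716 0->1
3 2.4879 1->3
4 3.1081 3->0
5 4.8019 0->1
final: 1 1.9047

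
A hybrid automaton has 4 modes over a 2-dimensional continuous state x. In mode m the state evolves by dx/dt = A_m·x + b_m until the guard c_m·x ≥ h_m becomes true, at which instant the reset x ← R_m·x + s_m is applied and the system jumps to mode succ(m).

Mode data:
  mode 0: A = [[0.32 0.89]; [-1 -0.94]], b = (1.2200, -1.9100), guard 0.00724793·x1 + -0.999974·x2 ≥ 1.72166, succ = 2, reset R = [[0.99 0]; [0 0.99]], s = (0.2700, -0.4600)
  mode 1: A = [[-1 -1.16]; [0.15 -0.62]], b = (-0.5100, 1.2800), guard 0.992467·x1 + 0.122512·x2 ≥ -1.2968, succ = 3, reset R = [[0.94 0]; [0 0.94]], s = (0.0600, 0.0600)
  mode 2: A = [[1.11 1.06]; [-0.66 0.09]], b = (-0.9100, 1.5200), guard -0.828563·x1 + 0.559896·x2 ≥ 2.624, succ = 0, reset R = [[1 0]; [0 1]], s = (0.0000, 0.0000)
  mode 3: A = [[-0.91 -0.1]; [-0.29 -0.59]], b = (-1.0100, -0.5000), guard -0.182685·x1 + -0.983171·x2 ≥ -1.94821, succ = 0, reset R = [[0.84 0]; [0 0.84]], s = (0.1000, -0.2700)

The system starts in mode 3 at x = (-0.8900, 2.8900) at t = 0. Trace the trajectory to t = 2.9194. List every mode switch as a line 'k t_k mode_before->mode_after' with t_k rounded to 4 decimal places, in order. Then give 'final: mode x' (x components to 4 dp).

Mode 3: guard c·x = -1.9482 hit at Δt = 0.4195 (t = 0.4195), x⁻ = (-1.0468, 2.1761) → reset → x⁺ = (-0.7793, 1.5579), jump to mode 0
Mode 0: guard c·x = 1.7217 hit at Δt = 1.5705 (t = 1.9900), x⁻ = (0.9852, -1.7146) → reset → x⁺ = (1.2454, -2.1574), jump to mode 2
Mode 2: flow for 0.9294 to horizon, guard not reached → x = (-1.0914, -1.0006)

1 0.4195 3->0
2 1.9900 0->2
final: 2 -1.0914 -1.0006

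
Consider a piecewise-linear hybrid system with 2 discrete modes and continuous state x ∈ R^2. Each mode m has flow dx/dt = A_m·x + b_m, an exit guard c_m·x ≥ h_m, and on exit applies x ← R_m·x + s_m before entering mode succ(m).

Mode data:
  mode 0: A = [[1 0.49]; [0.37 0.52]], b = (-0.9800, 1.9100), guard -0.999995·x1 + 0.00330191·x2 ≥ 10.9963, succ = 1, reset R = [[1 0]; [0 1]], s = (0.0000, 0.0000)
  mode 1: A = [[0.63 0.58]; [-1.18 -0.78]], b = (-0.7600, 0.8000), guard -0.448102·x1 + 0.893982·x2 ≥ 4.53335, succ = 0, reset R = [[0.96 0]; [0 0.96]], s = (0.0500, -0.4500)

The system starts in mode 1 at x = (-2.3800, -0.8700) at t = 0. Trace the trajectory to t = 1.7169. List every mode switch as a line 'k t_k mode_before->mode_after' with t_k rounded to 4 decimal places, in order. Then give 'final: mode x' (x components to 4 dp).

1 0.8887 1->0
final: 0 -9.3391 3.0282

Mode 1: guard c·x = 4.5334 hit at Δt = 0.8887 (t = 0.8887), x⁻ = (-4.4984, 2.8162) → reset → x⁺ = (-4.2684, 2.2535), jump to mode 0
Mode 0: flow for 0.8282 to horizon, guard not reached → x = (-9.3391, 3.0282)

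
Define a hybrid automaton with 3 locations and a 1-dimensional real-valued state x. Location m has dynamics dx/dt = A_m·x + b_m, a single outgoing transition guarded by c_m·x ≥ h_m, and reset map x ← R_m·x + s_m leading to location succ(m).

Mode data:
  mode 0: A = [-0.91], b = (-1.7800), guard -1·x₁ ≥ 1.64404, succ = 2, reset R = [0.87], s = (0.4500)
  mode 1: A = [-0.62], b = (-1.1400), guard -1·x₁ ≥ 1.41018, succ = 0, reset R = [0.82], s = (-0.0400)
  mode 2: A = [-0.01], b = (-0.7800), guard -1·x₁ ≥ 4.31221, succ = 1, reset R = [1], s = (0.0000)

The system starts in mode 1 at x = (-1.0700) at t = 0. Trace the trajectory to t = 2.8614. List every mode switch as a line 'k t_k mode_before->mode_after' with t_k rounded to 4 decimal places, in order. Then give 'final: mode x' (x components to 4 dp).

1 0.9425 1->0
2 1.9204 0->2
final: 2 -1.7017

Mode 1: guard c·x = 1.4102 hit at Δt = 0.9425 (t = 0.9425), x⁻ = (-1.4102) → reset → x⁺ = (-1.1963), jump to mode 0
Mode 0: guard c·x = 1.6440 hit at Δt = 0.9779 (t = 1.9204), x⁻ = (-1.6440) → reset → x⁺ = (-0.9803), jump to mode 2
Mode 2: flow for 0.9410 to horizon, guard not reached → x = (-1.7017)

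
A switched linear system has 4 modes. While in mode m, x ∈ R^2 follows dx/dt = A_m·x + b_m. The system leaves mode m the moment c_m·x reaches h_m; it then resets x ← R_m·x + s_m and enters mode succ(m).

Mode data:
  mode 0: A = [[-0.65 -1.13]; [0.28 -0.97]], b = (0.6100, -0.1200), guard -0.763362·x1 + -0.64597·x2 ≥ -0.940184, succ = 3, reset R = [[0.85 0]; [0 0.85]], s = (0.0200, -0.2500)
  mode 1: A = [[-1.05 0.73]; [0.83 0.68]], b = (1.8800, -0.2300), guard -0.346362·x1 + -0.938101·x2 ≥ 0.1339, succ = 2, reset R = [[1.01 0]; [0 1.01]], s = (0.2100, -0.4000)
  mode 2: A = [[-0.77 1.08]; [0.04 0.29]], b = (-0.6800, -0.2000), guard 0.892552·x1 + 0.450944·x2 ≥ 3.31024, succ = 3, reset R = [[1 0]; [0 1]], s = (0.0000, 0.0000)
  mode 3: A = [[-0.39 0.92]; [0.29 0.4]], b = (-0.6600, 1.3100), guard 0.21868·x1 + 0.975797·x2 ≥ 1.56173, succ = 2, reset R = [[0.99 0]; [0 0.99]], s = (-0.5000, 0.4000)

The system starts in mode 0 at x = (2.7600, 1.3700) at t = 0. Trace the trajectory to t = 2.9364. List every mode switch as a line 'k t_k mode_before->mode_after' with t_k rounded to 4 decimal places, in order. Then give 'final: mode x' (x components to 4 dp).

Mode 0: guard c·x = -0.9402 hit at Δt = 1.4041 (t = 1.4041), x⁻ = (0.7754, 0.5391) → reset → x⁺ = (0.6791, 0.2083), jump to mode 3
Mode 3: guard c·x = 1.5617 hit at Δt = 0.7015 (t = 2.1056), x⁻ = (0.5856, 1.4692) → reset → x⁺ = (0.0797, 1.8545), jump to mode 2
Mode 2: flow for 0.8308 to horizon, guard not reached → x = (0.9715, 2.1918)

1 1.4041 0->3
2 2.1056 3->2
final: 2 0.9715 2.1918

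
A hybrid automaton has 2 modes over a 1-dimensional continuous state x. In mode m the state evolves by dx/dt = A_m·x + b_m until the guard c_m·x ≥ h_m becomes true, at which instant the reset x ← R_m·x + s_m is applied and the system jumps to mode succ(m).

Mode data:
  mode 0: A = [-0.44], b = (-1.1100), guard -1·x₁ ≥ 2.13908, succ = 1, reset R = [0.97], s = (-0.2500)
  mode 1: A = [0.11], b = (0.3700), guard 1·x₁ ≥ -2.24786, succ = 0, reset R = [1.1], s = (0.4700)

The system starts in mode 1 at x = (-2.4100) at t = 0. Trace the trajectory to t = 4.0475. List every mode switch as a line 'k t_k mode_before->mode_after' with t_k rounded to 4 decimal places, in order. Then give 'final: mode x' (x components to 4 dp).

Mode 1: guard c·x = -2.2479 hit at Δt = 1.4275 (t = 1.4275), x⁻ = (-2.2479) → reset → x⁺ = (-2.0026), jump to mode 0
Mode 0: guard c·x = 2.1391 hit at Δt = 0.6915 (t = 2.1190), x⁻ = (-2.1391) → reset → x⁺ = (-2.3249), jump to mode 1
Mode 1: guard c·x = -2.2479 hit at Δt = 0.6505 (t = 2.7695), x⁻ = (-2.2479) → reset → x⁺ = (-2.0026), jump to mode 0
Mode 0: guard c·x = 2.1391 hit at Δt = 0.6915 (t = 3.4610), x⁻ = (-2.1391) → reset → x⁺ = (-2.3249), jump to mode 1
Mode 1: flow for 0.5865 to horizon, guard not reached → x = (-2.2557)

1 1.4275 1->0
2 2.1190 0->1
3 2.7695 1->0
4 3.4610 0->1
final: 1 -2.2557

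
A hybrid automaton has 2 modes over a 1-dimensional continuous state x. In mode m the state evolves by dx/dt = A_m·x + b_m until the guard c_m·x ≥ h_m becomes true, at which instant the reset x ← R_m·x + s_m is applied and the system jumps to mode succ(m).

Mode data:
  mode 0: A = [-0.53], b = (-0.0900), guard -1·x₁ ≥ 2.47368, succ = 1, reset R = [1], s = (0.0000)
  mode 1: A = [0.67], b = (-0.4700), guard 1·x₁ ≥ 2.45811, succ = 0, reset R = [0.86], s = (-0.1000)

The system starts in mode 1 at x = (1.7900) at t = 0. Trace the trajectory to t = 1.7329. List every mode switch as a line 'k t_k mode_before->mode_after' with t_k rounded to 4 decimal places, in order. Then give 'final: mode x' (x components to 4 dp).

1 0.7143 1->0
final: 0 1.1030

Mode 1: guard c·x = 2.4581 hit at Δt = 0.7143 (t = 0.7143), x⁻ = (2.4581) → reset → x⁺ = (2.0140), jump to mode 0
Mode 0: flow for 1.0186 to horizon, guard not reached → x = (1.1030)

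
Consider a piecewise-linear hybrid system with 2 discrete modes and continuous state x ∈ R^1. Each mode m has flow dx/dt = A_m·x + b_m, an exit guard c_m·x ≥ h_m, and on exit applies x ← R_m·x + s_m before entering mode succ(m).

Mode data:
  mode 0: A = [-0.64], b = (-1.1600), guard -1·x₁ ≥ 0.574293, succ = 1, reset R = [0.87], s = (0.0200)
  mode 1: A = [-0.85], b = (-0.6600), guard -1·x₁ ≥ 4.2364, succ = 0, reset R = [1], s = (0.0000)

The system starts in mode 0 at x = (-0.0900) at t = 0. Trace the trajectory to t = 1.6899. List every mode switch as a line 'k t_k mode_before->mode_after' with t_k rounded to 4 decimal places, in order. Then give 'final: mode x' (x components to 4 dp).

Mode 0: guard c·x = 0.5743 hit at Δt = 0.5158 (t = 0.5158), x⁻ = (-0.5743) → reset → x⁺ = (-0.4796), jump to mode 1
Mode 1: flow for 1.1741 to horizon, guard not reached → x = (-0.6671)

1 0.5158 0->1
final: 1 -0.6671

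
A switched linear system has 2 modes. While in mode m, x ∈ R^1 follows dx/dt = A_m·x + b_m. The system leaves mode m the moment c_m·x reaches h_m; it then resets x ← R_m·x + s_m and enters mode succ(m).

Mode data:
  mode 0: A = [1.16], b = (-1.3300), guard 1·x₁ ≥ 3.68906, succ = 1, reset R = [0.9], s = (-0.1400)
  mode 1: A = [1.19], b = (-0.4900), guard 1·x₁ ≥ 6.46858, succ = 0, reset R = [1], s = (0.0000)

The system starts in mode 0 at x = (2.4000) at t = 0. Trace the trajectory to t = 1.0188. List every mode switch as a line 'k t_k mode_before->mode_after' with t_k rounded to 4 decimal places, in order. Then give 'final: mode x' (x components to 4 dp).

Mode 0: guard c·x = 3.6891 hit at Δt = 0.6097 (t = 0.6097), x⁻ = (3.6891) → reset → x⁺ = (3.1802), jump to mode 1
Mode 1: flow for 0.4091 to horizon, guard not reached → x = (4.9163)

1 0.6097 0->1
final: 1 4.9163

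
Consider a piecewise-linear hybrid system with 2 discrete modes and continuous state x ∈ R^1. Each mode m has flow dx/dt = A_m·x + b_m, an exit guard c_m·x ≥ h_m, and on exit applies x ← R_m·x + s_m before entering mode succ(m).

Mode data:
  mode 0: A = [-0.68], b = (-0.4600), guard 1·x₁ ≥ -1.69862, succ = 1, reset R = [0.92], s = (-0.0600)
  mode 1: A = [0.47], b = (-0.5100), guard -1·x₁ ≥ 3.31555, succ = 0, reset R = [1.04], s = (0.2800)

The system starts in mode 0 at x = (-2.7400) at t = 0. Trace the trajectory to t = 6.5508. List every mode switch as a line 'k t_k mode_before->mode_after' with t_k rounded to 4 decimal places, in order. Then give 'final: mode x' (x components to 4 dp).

1 1.0331 0->1
2 2.0663 1->0
3 3.3767 0->1
4 4.4099 1->0
5 5.7203 0->1
final: 1 -2.9157

Mode 0: guard c·x = -1.6986 hit at Δt = 1.0331 (t = 1.0331), x⁻ = (-1.6986) → reset → x⁺ = (-1.6227), jump to mode 1
Mode 1: guard c·x = 3.3155 hit at Δt = 1.0332 (t = 2.0663), x⁻ = (-3.3155) → reset → x⁺ = (-3.1682), jump to mode 0
Mode 0: guard c·x = -1.6986 hit at Δt = 1.3104 (t = 3.3767), x⁻ = (-1.6986) → reset → x⁺ = (-1.6227), jump to mode 1
Mode 1: guard c·x = 3.3155 hit at Δt = 1.0332 (t = 4.4099), x⁻ = (-3.3155) → reset → x⁺ = (-3.1682), jump to mode 0
Mode 0: guard c·x = -1.6986 hit at Δt = 1.3104 (t = 5.7203), x⁻ = (-1.6986) → reset → x⁺ = (-1.6227), jump to mode 1
Mode 1: flow for 0.8305 to horizon, guard not reached → x = (-2.9157)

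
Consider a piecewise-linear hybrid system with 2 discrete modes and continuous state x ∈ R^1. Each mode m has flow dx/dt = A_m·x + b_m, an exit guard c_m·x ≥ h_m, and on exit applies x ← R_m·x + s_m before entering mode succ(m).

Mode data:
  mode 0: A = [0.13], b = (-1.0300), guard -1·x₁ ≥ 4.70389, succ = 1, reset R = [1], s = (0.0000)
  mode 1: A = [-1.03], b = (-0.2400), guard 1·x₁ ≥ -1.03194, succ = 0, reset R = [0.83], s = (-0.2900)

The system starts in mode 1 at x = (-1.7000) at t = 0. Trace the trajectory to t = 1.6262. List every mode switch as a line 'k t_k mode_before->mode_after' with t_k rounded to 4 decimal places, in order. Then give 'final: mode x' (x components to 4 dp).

1 0.5900 1->0
final: 0 -2.4544

Mode 1: guard c·x = -1.0319 hit at Δt = 0.5900 (t = 0.5900), x⁻ = (-1.0319) → reset → x⁺ = (-1.1465), jump to mode 0
Mode 0: flow for 1.0362 to horizon, guard not reached → x = (-2.4544)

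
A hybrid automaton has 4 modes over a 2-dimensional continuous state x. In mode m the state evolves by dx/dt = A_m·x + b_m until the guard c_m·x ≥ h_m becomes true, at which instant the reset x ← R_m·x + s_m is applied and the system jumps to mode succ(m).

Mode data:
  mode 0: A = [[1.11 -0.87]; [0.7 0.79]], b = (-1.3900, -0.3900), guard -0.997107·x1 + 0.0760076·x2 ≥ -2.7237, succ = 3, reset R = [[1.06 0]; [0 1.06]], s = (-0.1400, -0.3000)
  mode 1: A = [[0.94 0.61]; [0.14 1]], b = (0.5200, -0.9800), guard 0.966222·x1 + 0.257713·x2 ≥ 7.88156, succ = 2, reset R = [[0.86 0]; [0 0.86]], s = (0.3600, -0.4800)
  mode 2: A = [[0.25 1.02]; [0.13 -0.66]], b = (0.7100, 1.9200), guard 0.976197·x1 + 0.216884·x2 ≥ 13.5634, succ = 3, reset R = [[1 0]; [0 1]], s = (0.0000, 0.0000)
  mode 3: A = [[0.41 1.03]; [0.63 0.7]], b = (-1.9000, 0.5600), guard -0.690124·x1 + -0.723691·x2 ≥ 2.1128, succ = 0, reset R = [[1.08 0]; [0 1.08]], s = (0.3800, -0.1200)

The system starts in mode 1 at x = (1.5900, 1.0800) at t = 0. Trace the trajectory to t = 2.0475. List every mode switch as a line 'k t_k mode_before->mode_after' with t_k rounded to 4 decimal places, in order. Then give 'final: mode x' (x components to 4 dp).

Mode 1: guard c·x = 7.8816 hit at Δt = 1.1482 (t = 1.1482), x⁻ = (7.5350, 2.3325) → reset → x⁺ = (6.8401, 1.5259), jump to mode 2
Mode 2: flow for 0.8993 to horizon, guard not reached → x = (11.5854, 2.9606)

1 1.1482 1->2
final: 2 11.5854 2.9606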